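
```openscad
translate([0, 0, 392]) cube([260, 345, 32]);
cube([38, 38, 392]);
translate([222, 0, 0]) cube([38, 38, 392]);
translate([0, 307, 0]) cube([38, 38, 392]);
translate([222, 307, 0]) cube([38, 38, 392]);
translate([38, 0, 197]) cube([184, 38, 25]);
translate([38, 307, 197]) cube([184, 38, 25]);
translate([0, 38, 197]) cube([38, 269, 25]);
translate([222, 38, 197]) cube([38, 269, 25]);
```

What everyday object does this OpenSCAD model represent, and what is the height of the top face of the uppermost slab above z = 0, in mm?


A stool. The seat height is 424 mm.

A 260×345×32 slab at z = 392 on four corner posts — a stool. The seat top is 392 + 32 = 424 mm.


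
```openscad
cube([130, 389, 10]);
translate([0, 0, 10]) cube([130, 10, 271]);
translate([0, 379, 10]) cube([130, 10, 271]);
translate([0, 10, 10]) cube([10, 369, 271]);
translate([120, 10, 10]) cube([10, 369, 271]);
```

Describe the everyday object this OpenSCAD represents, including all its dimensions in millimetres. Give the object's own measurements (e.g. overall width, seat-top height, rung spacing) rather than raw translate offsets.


An open-topped rectangular box: outside dimensions 130×389×281 mm, with a uniform wall and base thickness of 10 mm. The base is a full 130×389 slab on the floor; four walls sit on top of the base. The front and back walls (the −y and +y sides) span the full width; the two side walls fit between them.


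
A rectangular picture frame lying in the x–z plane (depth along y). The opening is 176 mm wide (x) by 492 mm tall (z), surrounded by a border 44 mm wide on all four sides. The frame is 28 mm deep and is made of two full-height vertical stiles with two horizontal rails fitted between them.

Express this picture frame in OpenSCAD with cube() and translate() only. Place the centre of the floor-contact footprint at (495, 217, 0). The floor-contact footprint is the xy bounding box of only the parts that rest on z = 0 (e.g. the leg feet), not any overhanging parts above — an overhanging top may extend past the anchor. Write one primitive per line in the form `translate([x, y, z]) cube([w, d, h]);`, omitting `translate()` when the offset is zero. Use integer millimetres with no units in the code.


translate([363, 203, 0]) cube([44, 28, 580]);
translate([583, 203, 0]) cube([44, 28, 580]);
translate([407, 203, 0]) cube([176, 28, 44]);
translate([407, 203, 536]) cube([176, 28, 44]);


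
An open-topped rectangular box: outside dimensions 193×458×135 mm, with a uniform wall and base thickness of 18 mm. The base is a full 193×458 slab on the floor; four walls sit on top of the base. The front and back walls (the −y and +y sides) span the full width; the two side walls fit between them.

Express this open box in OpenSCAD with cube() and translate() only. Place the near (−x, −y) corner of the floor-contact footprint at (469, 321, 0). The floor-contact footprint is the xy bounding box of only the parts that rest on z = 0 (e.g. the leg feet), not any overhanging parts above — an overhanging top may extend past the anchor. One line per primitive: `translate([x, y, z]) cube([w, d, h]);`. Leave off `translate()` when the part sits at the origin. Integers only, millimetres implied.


translate([469, 321, 0]) cube([193, 458, 18]);
translate([469, 321, 18]) cube([193, 18, 117]);
translate([469, 761, 18]) cube([193, 18, 117]);
translate([469, 339, 18]) cube([18, 422, 117]);
translate([644, 339, 18]) cube([18, 422, 117]);


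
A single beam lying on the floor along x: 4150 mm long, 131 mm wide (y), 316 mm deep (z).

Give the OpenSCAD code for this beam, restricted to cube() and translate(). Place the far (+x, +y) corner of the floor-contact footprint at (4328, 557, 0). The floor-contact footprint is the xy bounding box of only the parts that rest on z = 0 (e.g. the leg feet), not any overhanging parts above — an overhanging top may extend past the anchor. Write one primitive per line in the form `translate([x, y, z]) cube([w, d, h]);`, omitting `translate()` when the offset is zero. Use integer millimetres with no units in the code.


translate([178, 426, 0]) cube([4150, 131, 316]);


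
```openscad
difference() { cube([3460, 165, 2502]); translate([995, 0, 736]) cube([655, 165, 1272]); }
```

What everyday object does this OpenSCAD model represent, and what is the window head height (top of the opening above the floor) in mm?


A wall with a window opening. The window head height is 2008 mm.

A wall with a rectangular opening subtracted — a window. Sill at z = 736, opening 1272 mm tall, so the head is at 736 + 1272 = 2008 mm.


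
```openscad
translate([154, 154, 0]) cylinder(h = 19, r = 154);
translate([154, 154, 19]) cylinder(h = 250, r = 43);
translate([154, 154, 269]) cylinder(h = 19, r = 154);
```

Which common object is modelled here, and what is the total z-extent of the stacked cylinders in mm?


A spool. The overall height is 288 mm.

Three coaxial cylinders, large–small–large — a spool. Two 19 mm flanges and a 250 mm core give 19 + 250 + 19 = 288 mm.


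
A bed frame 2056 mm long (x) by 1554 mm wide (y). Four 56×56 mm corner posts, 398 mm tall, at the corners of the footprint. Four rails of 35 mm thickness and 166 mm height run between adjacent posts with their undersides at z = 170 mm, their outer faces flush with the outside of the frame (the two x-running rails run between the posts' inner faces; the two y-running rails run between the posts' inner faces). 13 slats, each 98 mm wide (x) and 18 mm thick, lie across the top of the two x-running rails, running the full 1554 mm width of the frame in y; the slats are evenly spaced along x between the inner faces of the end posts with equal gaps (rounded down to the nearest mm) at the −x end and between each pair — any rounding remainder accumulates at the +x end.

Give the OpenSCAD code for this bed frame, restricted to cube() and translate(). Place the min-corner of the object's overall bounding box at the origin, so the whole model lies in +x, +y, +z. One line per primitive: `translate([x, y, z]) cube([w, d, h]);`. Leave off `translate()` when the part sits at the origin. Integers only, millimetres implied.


cube([56, 56, 398]);
translate([0, 1498, 0]) cube([56, 56, 398]);
translate([2000, 0, 0]) cube([56, 56, 398]);
translate([2000, 1498, 0]) cube([56, 56, 398]);
translate([56, 0, 170]) cube([1944, 35, 166]);
translate([56, 1519, 170]) cube([1944, 35, 166]);
translate([0, 56, 170]) cube([35, 1442, 166]);
translate([2021, 56, 170]) cube([35, 1442, 166]);
translate([103, 0, 336]) cube([98, 1554, 18]);
translate([248, 0, 336]) cube([98, 1554, 18]);
translate([393, 0, 336]) cube([98, 1554, 18]);
translate([538, 0, 336]) cube([98, 1554, 18]);
translate([683, 0, 336]) cube([98, 1554, 18]);
translate([828, 0, 336]) cube([98, 1554, 18]);
translate([973, 0, 336]) cube([98, 1554, 18]);
translate([1118, 0, 336]) cube([98, 1554, 18]);
translate([1263, 0, 336]) cube([98, 1554, 18]);
translate([1408, 0, 336]) cube([98, 1554, 18]);
translate([1553, 0, 336]) cube([98, 1554, 18]);
translate([1698, 0, 336]) cube([98, 1554, 18]);
translate([1843, 0, 336]) cube([98, 1554, 18]);


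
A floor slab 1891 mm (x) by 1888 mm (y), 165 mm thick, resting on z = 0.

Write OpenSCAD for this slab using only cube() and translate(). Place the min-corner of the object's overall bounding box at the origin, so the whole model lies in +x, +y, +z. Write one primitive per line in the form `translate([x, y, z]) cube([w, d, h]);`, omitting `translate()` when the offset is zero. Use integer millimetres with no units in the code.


cube([1891, 1888, 165]);


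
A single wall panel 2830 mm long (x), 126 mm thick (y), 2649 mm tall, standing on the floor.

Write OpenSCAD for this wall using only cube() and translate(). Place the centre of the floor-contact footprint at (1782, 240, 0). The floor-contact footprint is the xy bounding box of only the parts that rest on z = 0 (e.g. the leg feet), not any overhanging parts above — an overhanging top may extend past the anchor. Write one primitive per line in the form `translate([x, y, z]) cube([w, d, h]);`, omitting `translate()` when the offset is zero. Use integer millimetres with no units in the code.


translate([367, 177, 0]) cube([2830, 126, 2649]);


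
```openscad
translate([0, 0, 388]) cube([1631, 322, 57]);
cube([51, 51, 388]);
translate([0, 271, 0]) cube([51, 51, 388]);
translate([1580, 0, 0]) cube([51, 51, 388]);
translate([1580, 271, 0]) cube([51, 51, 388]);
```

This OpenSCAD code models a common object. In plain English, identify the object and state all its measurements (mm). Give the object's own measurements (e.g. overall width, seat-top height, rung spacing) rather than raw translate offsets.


A bench: a 1631×322 mm seat slab, 57 mm thick, top at z = 445 mm, on four 51×51 mm square legs flush with the seat corners and standing on z = 0.


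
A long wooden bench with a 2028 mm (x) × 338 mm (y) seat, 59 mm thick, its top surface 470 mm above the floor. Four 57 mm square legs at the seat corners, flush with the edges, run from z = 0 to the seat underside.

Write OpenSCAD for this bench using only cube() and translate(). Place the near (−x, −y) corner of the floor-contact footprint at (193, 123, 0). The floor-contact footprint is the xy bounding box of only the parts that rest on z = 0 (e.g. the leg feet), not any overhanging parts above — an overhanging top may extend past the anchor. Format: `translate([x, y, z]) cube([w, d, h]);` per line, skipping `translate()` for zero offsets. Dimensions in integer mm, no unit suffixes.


translate([193, 123, 411]) cube([2028, 338, 59]);
translate([193, 123, 0]) cube([57, 57, 411]);
translate([193, 404, 0]) cube([57, 57, 411]);
translate([2164, 123, 0]) cube([57, 57, 411]);
translate([2164, 404, 0]) cube([57, 57, 411]);


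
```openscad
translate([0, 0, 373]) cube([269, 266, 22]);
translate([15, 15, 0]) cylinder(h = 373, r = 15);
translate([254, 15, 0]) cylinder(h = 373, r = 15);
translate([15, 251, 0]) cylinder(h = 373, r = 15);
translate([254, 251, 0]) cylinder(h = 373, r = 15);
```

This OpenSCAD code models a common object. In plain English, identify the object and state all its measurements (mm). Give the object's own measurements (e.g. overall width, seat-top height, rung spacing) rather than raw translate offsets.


A four-legged stool. The seat is a 269×266×22 mm slab whose top surface is at z = 395 mm; four round legs, each 30 mm in diameter, run from the floor (z = 0) to the underside of the seat, each leg's axis is inset half a diameter from the nearest pair of seat edges (so the leg's bounding box is flush with the corner).


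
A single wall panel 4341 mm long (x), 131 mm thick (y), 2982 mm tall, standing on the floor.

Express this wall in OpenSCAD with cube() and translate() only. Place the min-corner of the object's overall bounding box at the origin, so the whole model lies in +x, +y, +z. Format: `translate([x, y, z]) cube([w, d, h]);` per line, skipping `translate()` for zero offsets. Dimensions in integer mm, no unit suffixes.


cube([4341, 131, 2982]);


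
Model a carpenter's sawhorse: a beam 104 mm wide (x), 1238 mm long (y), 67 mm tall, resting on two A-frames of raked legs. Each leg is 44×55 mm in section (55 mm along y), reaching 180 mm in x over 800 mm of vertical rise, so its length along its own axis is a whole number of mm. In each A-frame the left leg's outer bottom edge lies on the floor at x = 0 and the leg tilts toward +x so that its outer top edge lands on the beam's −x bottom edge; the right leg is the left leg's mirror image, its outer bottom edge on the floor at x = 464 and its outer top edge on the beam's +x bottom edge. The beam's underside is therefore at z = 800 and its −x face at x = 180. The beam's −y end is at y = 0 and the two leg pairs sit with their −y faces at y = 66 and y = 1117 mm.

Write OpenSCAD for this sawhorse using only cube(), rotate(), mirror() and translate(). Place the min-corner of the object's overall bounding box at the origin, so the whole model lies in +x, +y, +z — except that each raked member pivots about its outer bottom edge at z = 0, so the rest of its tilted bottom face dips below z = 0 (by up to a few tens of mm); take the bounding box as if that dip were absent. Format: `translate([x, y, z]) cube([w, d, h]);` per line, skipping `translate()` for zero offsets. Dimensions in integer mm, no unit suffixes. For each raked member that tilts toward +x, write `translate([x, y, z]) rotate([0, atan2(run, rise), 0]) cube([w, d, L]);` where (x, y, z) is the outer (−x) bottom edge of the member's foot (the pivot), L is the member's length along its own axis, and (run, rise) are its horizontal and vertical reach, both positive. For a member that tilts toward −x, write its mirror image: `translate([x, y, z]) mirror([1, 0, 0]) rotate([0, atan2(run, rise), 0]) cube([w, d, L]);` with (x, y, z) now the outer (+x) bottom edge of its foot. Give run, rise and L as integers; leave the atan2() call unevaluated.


translate([180, 0, 800]) cube([104, 1238, 67]);
translate([0, 66, 0]) rotate([0, atan2(180, 800), 0]) cube([44, 55, 820]);
translate([464, 66, 0]) mirror([1, 0, 0]) rotate([0, atan2(180, 800), 0]) cube([44, 55, 820]);
translate([0, 1117, 0]) rotate([0, atan2(180, 800), 0]) cube([44, 55, 820]);
translate([464, 1117, 0]) mirror([1, 0, 0]) rotate([0, atan2(180, 800), 0]) cube([44, 55, 820]);


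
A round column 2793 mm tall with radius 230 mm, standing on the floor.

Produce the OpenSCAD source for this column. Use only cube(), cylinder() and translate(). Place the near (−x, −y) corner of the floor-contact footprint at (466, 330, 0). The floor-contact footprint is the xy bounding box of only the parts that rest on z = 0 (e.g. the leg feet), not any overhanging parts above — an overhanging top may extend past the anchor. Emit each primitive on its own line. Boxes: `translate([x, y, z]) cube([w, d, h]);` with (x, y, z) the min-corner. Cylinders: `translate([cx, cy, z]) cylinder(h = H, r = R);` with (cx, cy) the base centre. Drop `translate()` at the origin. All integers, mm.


translate([696, 560, 0]) cylinder(h = 2793, r = 230);


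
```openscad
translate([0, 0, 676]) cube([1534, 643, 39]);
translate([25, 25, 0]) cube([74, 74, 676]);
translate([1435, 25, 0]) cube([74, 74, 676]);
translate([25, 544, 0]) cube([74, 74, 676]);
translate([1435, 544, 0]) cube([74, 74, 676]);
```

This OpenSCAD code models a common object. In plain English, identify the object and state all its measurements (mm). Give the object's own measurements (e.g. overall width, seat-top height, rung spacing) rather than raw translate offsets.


A rectangular dining table. The top is 1534×643×39 mm with its upper surface at z = 715 mm. It stands on four 74×74 mm square legs, each inset 25 mm from the nearest pair of top edges, running from the floor to the underside of the top.


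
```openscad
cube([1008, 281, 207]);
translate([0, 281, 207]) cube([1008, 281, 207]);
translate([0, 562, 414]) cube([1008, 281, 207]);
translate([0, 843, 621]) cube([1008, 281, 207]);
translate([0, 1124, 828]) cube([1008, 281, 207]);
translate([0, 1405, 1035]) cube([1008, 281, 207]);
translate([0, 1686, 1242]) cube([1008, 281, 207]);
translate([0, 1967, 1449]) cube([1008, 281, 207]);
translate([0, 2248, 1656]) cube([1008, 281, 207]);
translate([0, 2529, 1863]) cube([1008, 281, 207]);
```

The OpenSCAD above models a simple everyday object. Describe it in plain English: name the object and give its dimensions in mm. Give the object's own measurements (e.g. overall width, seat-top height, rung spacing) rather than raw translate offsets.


A straight staircase of 10 solid steps. Each step is 1008 mm wide (x), 281 mm deep (y, the going) and 207 mm tall (the rise). The first step rests on the floor; each subsequent step sits one going further in +y and one rise higher in +z, directly behind and above the previous step with no overlap.


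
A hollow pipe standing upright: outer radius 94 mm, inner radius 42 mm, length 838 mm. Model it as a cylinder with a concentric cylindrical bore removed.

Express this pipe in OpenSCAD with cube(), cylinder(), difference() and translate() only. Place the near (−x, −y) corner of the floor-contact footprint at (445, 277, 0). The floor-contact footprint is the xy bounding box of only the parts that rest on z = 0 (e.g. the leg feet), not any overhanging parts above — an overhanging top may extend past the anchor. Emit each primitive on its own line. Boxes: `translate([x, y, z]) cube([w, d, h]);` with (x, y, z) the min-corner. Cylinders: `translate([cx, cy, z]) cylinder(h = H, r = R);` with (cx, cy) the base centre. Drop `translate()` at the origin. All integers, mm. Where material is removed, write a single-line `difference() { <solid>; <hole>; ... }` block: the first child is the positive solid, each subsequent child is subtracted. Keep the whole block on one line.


difference() { translate([539, 371, 0]) cylinder(h = 838, r = 94); translate([539, 371, 0]) cylinder(h = 838, r = 42); }


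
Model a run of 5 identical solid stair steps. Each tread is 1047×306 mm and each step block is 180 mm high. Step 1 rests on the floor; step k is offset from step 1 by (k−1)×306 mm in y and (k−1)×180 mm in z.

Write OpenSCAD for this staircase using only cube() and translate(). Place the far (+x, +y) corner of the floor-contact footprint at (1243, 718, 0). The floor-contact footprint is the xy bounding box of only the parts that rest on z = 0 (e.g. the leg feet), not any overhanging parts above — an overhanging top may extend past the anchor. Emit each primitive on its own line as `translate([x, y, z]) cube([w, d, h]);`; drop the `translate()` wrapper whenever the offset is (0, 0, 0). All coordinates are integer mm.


translate([196, 412, 0]) cube([1047, 306, 180]);
translate([196, 718, 180]) cube([1047, 306, 180]);
translate([196, 1024, 360]) cube([1047, 306, 180]);
translate([196, 1330, 540]) cube([1047, 306, 180]);
translate([196, 1636, 720]) cube([1047, 306, 180]);


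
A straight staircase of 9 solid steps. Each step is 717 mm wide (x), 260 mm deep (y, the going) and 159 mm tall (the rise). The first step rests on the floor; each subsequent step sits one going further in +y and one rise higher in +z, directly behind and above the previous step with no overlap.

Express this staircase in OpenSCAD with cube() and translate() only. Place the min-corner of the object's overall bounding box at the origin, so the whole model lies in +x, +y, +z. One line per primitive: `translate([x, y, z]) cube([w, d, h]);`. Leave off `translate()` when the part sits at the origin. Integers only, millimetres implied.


cube([717, 260, 159]);
translate([0, 260, 159]) cube([717, 260, 159]);
translate([0, 520, 318]) cube([717, 260, 159]);
translate([0, 780, 477]) cube([717, 260, 159]);
translate([0, 1040, 636]) cube([717, 260, 159]);
translate([0, 1300, 795]) cube([717, 260, 159]);
translate([0, 1560, 954]) cube([717, 260, 159]);
translate([0, 1820, 1113]) cube([717, 260, 159]);
translate([0, 2080, 1272]) cube([717, 260, 159]);


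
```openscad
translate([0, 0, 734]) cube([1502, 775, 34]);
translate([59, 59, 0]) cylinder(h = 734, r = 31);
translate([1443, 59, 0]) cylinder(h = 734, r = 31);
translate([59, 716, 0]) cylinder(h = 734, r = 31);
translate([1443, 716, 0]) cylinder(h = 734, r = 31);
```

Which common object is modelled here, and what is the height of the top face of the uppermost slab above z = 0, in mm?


A table. The table height is 768 mm.

A 1502×775×34 slab sits at z = 734 on four Ø62 mm round legs — a table. The top surface is at 734 + 34 = 768 mm.


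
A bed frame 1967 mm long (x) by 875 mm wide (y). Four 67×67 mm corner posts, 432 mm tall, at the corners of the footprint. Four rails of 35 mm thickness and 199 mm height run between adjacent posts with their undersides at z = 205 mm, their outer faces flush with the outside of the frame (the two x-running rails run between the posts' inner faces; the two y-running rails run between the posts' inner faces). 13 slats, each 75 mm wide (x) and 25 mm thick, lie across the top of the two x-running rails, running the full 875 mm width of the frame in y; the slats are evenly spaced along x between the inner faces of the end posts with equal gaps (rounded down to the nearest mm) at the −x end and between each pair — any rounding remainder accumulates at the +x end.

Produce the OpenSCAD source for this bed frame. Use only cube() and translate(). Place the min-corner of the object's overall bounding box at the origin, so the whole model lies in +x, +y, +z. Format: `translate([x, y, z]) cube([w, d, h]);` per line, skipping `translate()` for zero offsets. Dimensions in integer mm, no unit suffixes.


cube([67, 67, 432]);
translate([0, 808, 0]) cube([67, 67, 432]);
translate([1900, 0, 0]) cube([67, 67, 432]);
translate([1900, 808, 0]) cube([67, 67, 432]);
translate([67, 0, 205]) cube([1833, 35, 199]);
translate([67, 840, 205]) cube([1833, 35, 199]);
translate([0, 67, 205]) cube([35, 741, 199]);
translate([1932, 67, 205]) cube([35, 741, 199]);
translate([128, 0, 404]) cube([75, 875, 25]);
translate([264, 0, 404]) cube([75, 875, 25]);
translate([400, 0, 404]) cube([75, 875, 25]);
translate([536, 0, 404]) cube([75, 875, 25]);
translate([672, 0, 404]) cube([75, 875, 25]);
translate([808, 0, 404]) cube([75, 875, 25]);
translate([944, 0, 404]) cube([75, 875, 25]);
translate([1080, 0, 404]) cube([75, 875, 25]);
translate([1216, 0, 404]) cube([75, 875, 25]);
translate([1352, 0, 404]) cube([75, 875, 25]);
translate([1488, 0, 404]) cube([75, 875, 25]);
translate([1624, 0, 404]) cube([75, 875, 25]);
translate([1760, 0, 404]) cube([75, 875, 25]);


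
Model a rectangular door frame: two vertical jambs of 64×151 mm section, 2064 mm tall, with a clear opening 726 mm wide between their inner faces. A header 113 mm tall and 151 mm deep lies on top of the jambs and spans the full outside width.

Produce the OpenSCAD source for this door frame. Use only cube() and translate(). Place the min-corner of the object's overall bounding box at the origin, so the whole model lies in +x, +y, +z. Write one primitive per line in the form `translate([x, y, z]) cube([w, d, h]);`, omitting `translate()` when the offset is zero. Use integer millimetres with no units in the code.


cube([64, 151, 2064]);
translate([790, 0, 0]) cube([64, 151, 2064]);
translate([0, 0, 2064]) cube([854, 151, 113]);


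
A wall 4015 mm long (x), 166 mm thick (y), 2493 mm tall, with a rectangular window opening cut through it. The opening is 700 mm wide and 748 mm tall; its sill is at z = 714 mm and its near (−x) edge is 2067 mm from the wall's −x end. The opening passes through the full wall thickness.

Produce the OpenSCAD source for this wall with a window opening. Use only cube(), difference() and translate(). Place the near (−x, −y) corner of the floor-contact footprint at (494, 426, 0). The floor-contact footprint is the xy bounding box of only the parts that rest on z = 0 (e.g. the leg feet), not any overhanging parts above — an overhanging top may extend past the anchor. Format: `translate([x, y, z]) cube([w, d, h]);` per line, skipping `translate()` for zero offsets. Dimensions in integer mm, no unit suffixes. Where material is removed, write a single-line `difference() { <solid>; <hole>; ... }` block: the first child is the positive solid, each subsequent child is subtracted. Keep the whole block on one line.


difference() { translate([494, 426, 0]) cube([4015, 166, 2493]); translate([2561, 426, 714]) cube([700, 166, 748]); }


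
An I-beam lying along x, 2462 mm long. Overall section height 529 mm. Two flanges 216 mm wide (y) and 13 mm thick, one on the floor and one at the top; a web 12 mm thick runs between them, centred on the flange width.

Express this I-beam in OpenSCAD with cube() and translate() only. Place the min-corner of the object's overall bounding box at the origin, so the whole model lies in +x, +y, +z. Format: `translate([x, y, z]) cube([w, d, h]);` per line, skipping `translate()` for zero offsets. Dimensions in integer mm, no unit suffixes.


cube([2462, 216, 13]);
translate([0, 102, 13]) cube([2462, 12, 503]);
translate([0, 0, 516]) cube([2462, 216, 13]);


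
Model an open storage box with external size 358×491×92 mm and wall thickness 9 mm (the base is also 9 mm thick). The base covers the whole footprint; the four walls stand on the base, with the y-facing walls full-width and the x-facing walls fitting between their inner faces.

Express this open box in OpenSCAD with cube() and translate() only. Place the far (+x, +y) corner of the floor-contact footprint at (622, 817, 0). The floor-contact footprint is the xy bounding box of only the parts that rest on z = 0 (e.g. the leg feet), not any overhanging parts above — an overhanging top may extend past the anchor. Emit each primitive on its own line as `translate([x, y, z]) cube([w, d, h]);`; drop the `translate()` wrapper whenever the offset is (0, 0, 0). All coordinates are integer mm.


translate([264, 326, 0]) cube([358, 491, 9]);
translate([264, 326, 9]) cube([358, 9, 83]);
translate([264, 808, 9]) cube([358, 9, 83]);
translate([264, 335, 9]) cube([9, 473, 83]);
translate([613, 335, 9]) cube([9, 473, 83]);


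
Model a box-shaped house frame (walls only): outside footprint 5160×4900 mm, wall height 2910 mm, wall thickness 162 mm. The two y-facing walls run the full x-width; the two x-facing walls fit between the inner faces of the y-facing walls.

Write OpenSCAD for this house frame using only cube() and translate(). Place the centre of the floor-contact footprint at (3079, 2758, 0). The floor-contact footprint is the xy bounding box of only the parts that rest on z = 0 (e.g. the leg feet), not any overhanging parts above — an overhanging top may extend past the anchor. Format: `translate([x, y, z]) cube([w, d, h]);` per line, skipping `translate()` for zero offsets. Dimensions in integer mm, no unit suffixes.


translate([499, 308, 0]) cube([5160, 162, 2910]);
translate([499, 5046, 0]) cube([5160, 162, 2910]);
translate([499, 470, 0]) cube([162, 4576, 2910]);
translate([5497, 470, 0]) cube([162, 4576, 2910]);


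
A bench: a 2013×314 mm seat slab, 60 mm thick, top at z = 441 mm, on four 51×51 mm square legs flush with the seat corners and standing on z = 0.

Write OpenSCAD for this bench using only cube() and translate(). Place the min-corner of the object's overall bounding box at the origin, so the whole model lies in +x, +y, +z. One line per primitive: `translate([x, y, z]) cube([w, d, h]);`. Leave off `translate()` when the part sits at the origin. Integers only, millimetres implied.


// leg_h = 441 − 60 = 381
translate([0, 0, 381]) cube([2013, 314, 60]);
cube([51, 51, 381]);
translate([0, 263, 0]) cube([51, 51, 381]);
translate([1962, 0, 0]) cube([51, 51, 381]);
translate([1962, 263, 0]) cube([51, 51, 381]);


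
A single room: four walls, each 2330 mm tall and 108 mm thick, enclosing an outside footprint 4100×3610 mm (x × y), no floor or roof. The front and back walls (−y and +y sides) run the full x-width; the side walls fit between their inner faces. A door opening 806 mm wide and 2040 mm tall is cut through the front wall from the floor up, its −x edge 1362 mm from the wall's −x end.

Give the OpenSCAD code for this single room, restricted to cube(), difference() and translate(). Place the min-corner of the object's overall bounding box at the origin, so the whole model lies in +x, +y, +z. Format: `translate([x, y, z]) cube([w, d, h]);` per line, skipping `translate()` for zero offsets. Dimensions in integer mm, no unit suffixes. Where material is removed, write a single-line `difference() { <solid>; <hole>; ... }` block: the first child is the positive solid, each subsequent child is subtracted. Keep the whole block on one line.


difference() { cube([4100, 108, 2330]); translate([1362, 0, 0]) cube([806, 108, 2040]); }
translate([0, 3502, 0]) cube([4100, 108, 2330]);
translate([0, 108, 0]) cube([108, 3394, 2330]);
translate([3992, 108, 0]) cube([108, 3394, 2330]);


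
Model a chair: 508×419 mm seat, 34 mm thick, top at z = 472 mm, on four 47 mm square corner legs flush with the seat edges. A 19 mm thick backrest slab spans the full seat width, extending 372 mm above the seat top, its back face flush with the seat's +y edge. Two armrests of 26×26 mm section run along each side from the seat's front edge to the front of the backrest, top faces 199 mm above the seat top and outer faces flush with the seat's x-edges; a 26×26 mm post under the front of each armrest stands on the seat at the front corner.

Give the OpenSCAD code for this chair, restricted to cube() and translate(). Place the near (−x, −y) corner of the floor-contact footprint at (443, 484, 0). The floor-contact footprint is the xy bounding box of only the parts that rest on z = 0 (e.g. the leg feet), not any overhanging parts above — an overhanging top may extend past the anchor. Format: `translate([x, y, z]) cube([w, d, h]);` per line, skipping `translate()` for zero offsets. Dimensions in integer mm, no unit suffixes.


translate([443, 484, 438]) cube([508, 419, 34]);
translate([443, 484, 0]) cube([47, 47, 438]);
translate([904, 484, 0]) cube([47, 47, 438]);
translate([443, 856, 0]) cube([47, 47, 438]);
translate([904, 856, 0]) cube([47, 47, 438]);
translate([443, 884, 472]) cube([508, 19, 372]);
translate([443, 484, 645]) cube([26, 400, 26]);
translate([925, 484, 645]) cube([26, 400, 26]);
translate([443, 484, 472]) cube([26, 26, 173]);
translate([925, 484, 472]) cube([26, 26, 173]);


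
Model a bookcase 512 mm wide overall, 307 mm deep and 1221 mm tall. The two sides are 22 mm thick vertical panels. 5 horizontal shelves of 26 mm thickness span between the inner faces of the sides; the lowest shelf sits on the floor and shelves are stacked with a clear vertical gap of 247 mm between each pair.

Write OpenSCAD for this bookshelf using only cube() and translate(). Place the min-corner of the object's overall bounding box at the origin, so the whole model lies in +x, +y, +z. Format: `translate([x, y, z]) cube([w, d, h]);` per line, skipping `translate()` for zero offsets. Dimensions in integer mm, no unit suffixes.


cube([22, 307, 1221]);
translate([490, 0, 0]) cube([22, 307, 1221]);
translate([22, 0, 0]) cube([468, 307, 26]);
translate([22, 0, 273]) cube([468, 307, 26]);
translate([22, 0, 546]) cube([468, 307, 26]);
translate([22, 0, 819]) cube([468, 307, 26]);
translate([22, 0, 1092]) cube([468, 307, 26]);


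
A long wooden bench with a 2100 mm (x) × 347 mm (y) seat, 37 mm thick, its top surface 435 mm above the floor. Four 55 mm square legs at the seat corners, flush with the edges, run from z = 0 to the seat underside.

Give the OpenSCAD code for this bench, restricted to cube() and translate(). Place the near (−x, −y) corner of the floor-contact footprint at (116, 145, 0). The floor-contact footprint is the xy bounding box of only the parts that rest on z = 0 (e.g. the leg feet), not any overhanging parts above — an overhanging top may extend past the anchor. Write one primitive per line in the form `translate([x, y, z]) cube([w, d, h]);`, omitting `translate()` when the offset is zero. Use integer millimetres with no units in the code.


translate([116, 145, 398]) cube([2100, 347, 37]);
translate([116, 145, 0]) cube([55, 55, 398]);
translate([116, 437, 0]) cube([55, 55, 398]);
translate([2161, 145, 0]) cube([55, 55, 398]);
translate([2161, 437, 0]) cube([55, 55, 398]);


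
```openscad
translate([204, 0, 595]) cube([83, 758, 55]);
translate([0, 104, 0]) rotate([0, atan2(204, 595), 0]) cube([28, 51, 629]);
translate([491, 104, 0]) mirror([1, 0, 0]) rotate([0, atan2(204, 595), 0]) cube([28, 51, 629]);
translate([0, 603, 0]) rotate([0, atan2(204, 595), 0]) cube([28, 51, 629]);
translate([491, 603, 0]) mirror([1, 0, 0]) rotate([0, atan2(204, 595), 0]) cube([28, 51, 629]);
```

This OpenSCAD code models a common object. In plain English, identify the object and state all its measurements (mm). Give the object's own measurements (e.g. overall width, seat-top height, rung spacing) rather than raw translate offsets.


A sawhorse. A 83×758×55 mm beam (x, y, z) sits on two A-frame leg pairs. Each pair is two raked legs of 28×51 mm section (51 mm along y) splaying symmetrically in x. Each leg rises 595 mm vertically over 204 mm of horizontal reach and is 629 mm long along its own axis. Every leg's outer bottom edge rests on the floor and its outer top edge meets a bottom edge of the beam — the left legs (tilting toward +x) meet the beam's −x bottom edge, the right legs (their mirror images, tilting toward −x) meet its +x bottom edge — so the leg tops tuck under the beam, the beam's underside is 595 mm above the floor, and the feet are 491 mm apart outside-to-outside with the beam centred between them. The two leg pairs are set in 104 mm from either end of the beam.


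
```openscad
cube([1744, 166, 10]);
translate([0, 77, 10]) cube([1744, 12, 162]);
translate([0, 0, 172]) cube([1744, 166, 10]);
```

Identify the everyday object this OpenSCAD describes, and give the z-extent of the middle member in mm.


An I-beam. The web height is 162 mm.

Two wide flanges with a thin centred web — an I-beam. Overall 182 mm minus two 10 mm flanges gives a web of 182 − 2·10 = 162 mm.


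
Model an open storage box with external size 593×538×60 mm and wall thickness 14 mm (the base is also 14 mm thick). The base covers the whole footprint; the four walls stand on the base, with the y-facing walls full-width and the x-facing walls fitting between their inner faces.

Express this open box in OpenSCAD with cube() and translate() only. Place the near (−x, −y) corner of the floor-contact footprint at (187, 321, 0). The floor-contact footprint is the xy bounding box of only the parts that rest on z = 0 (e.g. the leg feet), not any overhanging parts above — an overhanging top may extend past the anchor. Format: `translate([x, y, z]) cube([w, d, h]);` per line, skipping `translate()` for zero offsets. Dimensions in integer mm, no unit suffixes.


translate([187, 321, 0]) cube([593, 538, 14]);
translate([187, 321, 14]) cube([593, 14, 46]);
translate([187, 845, 14]) cube([593, 14, 46]);
translate([187, 335, 14]) cube([14, 510, 46]);
translate([766, 335, 14]) cube([14, 510, 46]);


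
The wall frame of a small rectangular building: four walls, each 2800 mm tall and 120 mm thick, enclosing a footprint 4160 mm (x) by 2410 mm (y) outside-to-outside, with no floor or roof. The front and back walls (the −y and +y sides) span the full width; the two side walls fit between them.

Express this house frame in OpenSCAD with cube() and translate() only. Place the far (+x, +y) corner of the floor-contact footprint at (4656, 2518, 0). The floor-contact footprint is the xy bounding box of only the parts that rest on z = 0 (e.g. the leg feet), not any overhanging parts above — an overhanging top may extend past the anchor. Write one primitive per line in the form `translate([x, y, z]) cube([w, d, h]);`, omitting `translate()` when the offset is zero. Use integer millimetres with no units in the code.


translate([496, 108, 0]) cube([4160, 120, 2800]);
translate([496, 2398, 0]) cube([4160, 120, 2800]);
translate([496, 228, 0]) cube([120, 2170, 2800]);
translate([4536, 228, 0]) cube([120, 2170, 2800]);


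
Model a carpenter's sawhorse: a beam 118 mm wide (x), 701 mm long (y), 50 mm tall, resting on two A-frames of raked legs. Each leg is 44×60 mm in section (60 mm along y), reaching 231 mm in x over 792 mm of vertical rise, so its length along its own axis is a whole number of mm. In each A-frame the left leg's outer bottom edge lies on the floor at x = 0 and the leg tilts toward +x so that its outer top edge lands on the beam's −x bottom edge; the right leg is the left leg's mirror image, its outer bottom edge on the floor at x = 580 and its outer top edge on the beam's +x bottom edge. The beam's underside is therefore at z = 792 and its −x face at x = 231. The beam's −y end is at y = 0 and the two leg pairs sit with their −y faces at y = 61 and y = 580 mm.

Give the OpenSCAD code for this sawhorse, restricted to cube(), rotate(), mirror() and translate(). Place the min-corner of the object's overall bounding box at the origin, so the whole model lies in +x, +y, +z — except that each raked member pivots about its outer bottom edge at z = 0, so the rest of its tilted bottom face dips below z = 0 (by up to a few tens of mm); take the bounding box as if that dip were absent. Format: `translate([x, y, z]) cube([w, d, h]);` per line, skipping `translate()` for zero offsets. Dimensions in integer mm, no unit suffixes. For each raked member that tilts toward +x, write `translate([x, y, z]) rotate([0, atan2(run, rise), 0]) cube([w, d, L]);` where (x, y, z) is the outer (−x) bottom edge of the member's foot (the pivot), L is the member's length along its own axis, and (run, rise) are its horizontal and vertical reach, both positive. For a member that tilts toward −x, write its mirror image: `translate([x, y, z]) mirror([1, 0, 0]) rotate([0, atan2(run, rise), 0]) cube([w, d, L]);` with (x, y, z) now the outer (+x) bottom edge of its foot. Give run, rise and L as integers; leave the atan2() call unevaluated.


translate([231, 0, 792]) cube([118, 701, 50]);
translate([0, 61, 0]) rotate([0, atan2(231, 792), 0]) cube([44, 60, 825]);
translate([580, 61, 0]) mirror([1, 0, 0]) rotate([0, atan2(231, 792), 0]) cube([44, 60, 825]);
translate([0, 580, 0]) rotate([0, atan2(231, 792), 0]) cube([44, 60, 825]);
translate([580, 580, 0]) mirror([1, 0, 0]) rotate([0, atan2(231, 792), 0]) cube([44, 60, 825]);


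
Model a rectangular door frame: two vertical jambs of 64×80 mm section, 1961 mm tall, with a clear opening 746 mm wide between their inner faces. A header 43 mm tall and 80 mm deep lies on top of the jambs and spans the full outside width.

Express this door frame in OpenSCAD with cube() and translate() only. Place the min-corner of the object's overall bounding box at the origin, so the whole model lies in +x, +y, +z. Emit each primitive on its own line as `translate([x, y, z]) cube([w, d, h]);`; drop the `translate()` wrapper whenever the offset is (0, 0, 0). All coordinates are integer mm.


cube([64, 80, 1961]);
translate([810, 0, 0]) cube([64, 80, 1961]);
translate([0, 0, 1961]) cube([874, 80, 43]);


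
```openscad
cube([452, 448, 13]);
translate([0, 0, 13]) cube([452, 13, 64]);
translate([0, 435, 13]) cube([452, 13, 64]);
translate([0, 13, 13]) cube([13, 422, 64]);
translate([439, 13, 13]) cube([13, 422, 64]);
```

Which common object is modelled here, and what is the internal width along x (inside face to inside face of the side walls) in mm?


An open box. The internal width is 426 mm.

A 452×448 base slab with four walls standing on it — an open box. The base is 452 mm wide and the walls are 13 mm thick, so the internal width is 452 − 2 × 13 = 426 mm.


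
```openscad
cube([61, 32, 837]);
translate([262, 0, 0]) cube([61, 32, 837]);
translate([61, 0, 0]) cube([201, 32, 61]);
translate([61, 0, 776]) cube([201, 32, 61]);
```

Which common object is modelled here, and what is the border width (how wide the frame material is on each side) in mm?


A picture frame. The border width is 61 mm.

Four thin pieces enclosing a rectangular opening — a picture frame. The two full-height stiles are 837 mm tall; the top rail sits at z = 776 and is 61 mm tall, so the border above the opening is 837 − 776 = 61 mm, matching the stile x-width.


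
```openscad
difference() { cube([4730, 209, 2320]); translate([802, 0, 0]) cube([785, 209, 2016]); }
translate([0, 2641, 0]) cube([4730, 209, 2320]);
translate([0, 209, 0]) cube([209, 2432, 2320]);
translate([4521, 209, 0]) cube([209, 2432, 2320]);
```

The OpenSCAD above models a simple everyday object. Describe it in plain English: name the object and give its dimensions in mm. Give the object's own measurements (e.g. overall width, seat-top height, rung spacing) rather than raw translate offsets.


A single room: four walls, each 2320 mm tall and 209 mm thick, enclosing an outside footprint 4730×2850 mm (x × y), no floor or roof. The front and back walls (−y and +y sides) run the full x-width; the side walls fit between their inner faces. A door opening 785 mm wide and 2016 mm tall is cut through the front wall from the floor up, its −x edge 802 mm from the wall's −x end.
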